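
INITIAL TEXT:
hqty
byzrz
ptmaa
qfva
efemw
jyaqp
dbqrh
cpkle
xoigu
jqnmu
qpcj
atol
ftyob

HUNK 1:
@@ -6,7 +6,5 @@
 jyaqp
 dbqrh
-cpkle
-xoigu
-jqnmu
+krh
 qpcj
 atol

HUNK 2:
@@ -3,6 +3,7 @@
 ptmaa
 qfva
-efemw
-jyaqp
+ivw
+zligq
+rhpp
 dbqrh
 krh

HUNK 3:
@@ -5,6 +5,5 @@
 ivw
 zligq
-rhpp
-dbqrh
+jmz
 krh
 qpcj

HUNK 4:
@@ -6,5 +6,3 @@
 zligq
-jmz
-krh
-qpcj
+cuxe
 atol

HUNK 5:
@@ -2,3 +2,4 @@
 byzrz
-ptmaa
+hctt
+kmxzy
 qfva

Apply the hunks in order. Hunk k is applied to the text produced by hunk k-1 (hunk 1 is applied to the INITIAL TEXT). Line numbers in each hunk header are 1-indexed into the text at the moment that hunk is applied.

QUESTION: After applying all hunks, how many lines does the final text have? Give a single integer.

Hunk 1: at line 6 remove [cpkle,xoigu,jqnmu] add [krh] -> 11 lines: hqty byzrz ptmaa qfva efemw jyaqp dbqrh krh qpcj atol ftyob
Hunk 2: at line 3 remove [efemw,jyaqp] add [ivw,zligq,rhpp] -> 12 lines: hqty byzrz ptmaa qfva ivw zligq rhpp dbqrh krh qpcj atol ftyob
Hunk 3: at line 5 remove [rhpp,dbqrh] add [jmz] -> 11 lines: hqty byzrz ptmaa qfva ivw zligq jmz krh qpcj atol ftyob
Hunk 4: at line 6 remove [jmz,krh,qpcj] add [cuxe] -> 9 lines: hqty byzrz ptmaa qfva ivw zligq cuxe atol ftyob
Hunk 5: at line 2 remove [ptmaa] add [hctt,kmxzy] -> 10 lines: hqty byzrz hctt kmxzy qfva ivw zligq cuxe atol ftyob
Final line count: 10

Answer: 10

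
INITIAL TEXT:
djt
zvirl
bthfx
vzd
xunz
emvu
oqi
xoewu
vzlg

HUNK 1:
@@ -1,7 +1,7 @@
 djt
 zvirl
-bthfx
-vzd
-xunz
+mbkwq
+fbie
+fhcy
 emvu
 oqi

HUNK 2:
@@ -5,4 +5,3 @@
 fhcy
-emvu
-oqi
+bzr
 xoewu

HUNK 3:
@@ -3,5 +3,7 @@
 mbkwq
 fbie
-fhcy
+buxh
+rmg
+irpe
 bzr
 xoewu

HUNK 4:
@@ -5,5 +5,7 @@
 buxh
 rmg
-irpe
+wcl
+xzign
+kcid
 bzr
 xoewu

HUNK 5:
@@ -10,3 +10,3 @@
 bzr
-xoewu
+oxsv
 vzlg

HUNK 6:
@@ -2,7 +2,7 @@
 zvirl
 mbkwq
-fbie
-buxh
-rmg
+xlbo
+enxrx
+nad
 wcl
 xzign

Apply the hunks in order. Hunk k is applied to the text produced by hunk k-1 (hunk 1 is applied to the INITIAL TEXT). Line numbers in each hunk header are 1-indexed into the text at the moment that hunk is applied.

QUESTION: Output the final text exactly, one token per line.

Hunk 1: at line 1 remove [bthfx,vzd,xunz] add [mbkwq,fbie,fhcy] -> 9 lines: djt zvirl mbkwq fbie fhcy emvu oqi xoewu vzlg
Hunk 2: at line 5 remove [emvu,oqi] add [bzr] -> 8 lines: djt zvirl mbkwq fbie fhcy bzr xoewu vzlg
Hunk 3: at line 3 remove [fhcy] add [buxh,rmg,irpe] -> 10 lines: djt zvirl mbkwq fbie buxh rmg irpe bzr xoewu vzlg
Hunk 4: at line 5 remove [irpe] add [wcl,xzign,kcid] -> 12 lines: djt zvirl mbkwq fbie buxh rmg wcl xzign kcid bzr xoewu vzlg
Hunk 5: at line 10 remove [xoewu] add [oxsv] -> 12 lines: djt zvirl mbkwq fbie buxh rmg wcl xzign kcid bzr oxsv vzlg
Hunk 6: at line 2 remove [fbie,buxh,rmg] add [xlbo,enxrx,nad] -> 12 lines: djt zvirl mbkwq xlbo enxrx nad wcl xzign kcid bzr oxsv vzlg

Answer: djt
zvirl
mbkwq
xlbo
enxrx
nad
wcl
xzign
kcid
bzr
oxsv
vzlg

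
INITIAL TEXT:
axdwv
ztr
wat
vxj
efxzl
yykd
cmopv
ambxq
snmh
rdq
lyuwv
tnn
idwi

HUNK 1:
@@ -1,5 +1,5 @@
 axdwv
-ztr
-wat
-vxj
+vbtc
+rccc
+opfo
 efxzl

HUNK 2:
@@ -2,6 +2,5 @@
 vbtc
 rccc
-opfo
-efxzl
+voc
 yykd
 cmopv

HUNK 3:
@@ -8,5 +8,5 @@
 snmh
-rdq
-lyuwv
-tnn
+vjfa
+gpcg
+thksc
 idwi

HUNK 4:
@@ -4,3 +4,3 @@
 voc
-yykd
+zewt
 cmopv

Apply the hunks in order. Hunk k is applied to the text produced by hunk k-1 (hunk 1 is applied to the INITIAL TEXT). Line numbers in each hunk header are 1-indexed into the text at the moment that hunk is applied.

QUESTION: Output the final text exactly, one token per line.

Answer: axdwv
vbtc
rccc
voc
zewt
cmopv
ambxq
snmh
vjfa
gpcg
thksc
idwi

Derivation:
Hunk 1: at line 1 remove [ztr,wat,vxj] add [vbtc,rccc,opfo] -> 13 lines: axdwv vbtc rccc opfo efxzl yykd cmopv ambxq snmh rdq lyuwv tnn idwi
Hunk 2: at line 2 remove [opfo,efxzl] add [voc] -> 12 lines: axdwv vbtc rccc voc yykd cmopv ambxq snmh rdq lyuwv tnn idwi
Hunk 3: at line 8 remove [rdq,lyuwv,tnn] add [vjfa,gpcg,thksc] -> 12 lines: axdwv vbtc rccc voc yykd cmopv ambxq snmh vjfa gpcg thksc idwi
Hunk 4: at line 4 remove [yykd] add [zewt] -> 12 lines: axdwv vbtc rccc voc zewt cmopv ambxq snmh vjfa gpcg thksc idwi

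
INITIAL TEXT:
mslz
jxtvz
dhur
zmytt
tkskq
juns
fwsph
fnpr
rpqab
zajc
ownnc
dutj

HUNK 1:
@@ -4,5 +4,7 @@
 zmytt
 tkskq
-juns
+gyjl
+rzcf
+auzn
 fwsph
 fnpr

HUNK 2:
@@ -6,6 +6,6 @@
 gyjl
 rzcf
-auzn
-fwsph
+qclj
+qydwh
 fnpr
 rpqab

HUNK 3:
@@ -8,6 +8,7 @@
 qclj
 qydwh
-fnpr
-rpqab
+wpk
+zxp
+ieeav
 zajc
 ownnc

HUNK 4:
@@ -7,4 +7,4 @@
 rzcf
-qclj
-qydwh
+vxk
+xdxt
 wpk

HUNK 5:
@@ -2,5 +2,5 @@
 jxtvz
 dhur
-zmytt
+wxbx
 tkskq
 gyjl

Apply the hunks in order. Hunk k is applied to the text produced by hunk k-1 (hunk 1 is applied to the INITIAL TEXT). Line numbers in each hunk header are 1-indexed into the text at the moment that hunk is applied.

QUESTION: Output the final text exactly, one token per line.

Answer: mslz
jxtvz
dhur
wxbx
tkskq
gyjl
rzcf
vxk
xdxt
wpk
zxp
ieeav
zajc
ownnc
dutj

Derivation:
Hunk 1: at line 4 remove [juns] add [gyjl,rzcf,auzn] -> 14 lines: mslz jxtvz dhur zmytt tkskq gyjl rzcf auzn fwsph fnpr rpqab zajc ownnc dutj
Hunk 2: at line 6 remove [auzn,fwsph] add [qclj,qydwh] -> 14 lines: mslz jxtvz dhur zmytt tkskq gyjl rzcf qclj qydwh fnpr rpqab zajc ownnc dutj
Hunk 3: at line 8 remove [fnpr,rpqab] add [wpk,zxp,ieeav] -> 15 lines: mslz jxtvz dhur zmytt tkskq gyjl rzcf qclj qydwh wpk zxp ieeav zajc ownnc dutj
Hunk 4: at line 7 remove [qclj,qydwh] add [vxk,xdxt] -> 15 lines: mslz jxtvz dhur zmytt tkskq gyjl rzcf vxk xdxt wpk zxp ieeav zajc ownnc dutj
Hunk 5: at line 2 remove [zmytt] add [wxbx] -> 15 lines: mslz jxtvz dhur wxbx tkskq gyjl rzcf vxk xdxt wpk zxp ieeav zajc ownnc dutj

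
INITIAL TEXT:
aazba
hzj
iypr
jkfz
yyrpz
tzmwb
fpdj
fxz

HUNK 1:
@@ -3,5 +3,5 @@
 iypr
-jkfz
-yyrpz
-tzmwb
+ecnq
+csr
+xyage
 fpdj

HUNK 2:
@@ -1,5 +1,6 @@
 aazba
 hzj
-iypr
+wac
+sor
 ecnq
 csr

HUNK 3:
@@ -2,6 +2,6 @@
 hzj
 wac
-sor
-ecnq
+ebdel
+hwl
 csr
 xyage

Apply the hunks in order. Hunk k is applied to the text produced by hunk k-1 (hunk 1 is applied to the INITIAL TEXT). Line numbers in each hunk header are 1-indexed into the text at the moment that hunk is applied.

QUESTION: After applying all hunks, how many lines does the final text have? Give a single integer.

Hunk 1: at line 3 remove [jkfz,yyrpz,tzmwb] add [ecnq,csr,xyage] -> 8 lines: aazba hzj iypr ecnq csr xyage fpdj fxz
Hunk 2: at line 1 remove [iypr] add [wac,sor] -> 9 lines: aazba hzj wac sor ecnq csr xyage fpdj fxz
Hunk 3: at line 2 remove [sor,ecnq] add [ebdel,hwl] -> 9 lines: aazba hzj wac ebdel hwl csr xyage fpdj fxz
Final line count: 9

Answer: 9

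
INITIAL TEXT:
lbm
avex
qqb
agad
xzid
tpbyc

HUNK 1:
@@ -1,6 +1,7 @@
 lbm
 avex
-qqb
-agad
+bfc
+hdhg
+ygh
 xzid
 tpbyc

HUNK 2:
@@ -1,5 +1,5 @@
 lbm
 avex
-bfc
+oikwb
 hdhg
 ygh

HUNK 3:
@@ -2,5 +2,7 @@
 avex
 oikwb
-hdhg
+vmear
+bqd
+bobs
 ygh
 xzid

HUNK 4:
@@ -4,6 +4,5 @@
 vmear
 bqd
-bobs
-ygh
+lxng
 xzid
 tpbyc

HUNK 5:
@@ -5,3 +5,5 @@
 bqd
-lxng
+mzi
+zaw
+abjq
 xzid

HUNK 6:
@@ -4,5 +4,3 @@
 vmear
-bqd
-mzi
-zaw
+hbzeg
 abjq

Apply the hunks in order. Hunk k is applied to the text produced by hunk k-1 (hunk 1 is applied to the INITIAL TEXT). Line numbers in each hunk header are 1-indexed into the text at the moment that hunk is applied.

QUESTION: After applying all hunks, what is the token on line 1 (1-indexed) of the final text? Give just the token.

Hunk 1: at line 1 remove [qqb,agad] add [bfc,hdhg,ygh] -> 7 lines: lbm avex bfc hdhg ygh xzid tpbyc
Hunk 2: at line 1 remove [bfc] add [oikwb] -> 7 lines: lbm avex oikwb hdhg ygh xzid tpbyc
Hunk 3: at line 2 remove [hdhg] add [vmear,bqd,bobs] -> 9 lines: lbm avex oikwb vmear bqd bobs ygh xzid tpbyc
Hunk 4: at line 4 remove [bobs,ygh] add [lxng] -> 8 lines: lbm avex oikwb vmear bqd lxng xzid tpbyc
Hunk 5: at line 5 remove [lxng] add [mzi,zaw,abjq] -> 10 lines: lbm avex oikwb vmear bqd mzi zaw abjq xzid tpbyc
Hunk 6: at line 4 remove [bqd,mzi,zaw] add [hbzeg] -> 8 lines: lbm avex oikwb vmear hbzeg abjq xzid tpbyc
Final line 1: lbm

Answer: lbm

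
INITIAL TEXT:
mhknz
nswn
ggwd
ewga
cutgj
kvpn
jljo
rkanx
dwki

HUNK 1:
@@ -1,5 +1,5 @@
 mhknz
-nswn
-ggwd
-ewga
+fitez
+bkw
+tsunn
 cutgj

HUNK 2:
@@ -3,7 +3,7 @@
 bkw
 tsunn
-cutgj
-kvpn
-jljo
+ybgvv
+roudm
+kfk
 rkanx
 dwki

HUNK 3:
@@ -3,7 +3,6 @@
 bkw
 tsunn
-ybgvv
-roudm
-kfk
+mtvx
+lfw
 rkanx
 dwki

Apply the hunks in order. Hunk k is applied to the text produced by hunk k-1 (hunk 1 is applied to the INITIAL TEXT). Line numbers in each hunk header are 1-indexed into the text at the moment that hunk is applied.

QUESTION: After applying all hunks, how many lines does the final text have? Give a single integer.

Answer: 8

Derivation:
Hunk 1: at line 1 remove [nswn,ggwd,ewga] add [fitez,bkw,tsunn] -> 9 lines: mhknz fitez bkw tsunn cutgj kvpn jljo rkanx dwki
Hunk 2: at line 3 remove [cutgj,kvpn,jljo] add [ybgvv,roudm,kfk] -> 9 lines: mhknz fitez bkw tsunn ybgvv roudm kfk rkanx dwki
Hunk 3: at line 3 remove [ybgvv,roudm,kfk] add [mtvx,lfw] -> 8 lines: mhknz fitez bkw tsunn mtvx lfw rkanx dwki
Final line count: 8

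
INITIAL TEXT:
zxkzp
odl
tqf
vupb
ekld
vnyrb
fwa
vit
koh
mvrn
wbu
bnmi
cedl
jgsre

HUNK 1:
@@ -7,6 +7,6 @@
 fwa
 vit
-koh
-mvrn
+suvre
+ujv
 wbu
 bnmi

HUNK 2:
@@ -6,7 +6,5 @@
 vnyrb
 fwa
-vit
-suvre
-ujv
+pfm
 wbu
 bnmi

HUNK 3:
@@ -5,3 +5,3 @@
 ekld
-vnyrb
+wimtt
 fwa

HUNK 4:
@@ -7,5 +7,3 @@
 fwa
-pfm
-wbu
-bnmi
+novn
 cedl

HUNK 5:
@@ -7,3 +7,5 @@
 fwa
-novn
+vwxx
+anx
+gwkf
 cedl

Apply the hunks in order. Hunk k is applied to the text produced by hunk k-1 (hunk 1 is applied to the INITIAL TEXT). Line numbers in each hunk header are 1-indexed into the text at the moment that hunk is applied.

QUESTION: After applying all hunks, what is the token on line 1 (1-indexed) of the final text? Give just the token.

Hunk 1: at line 7 remove [koh,mvrn] add [suvre,ujv] -> 14 lines: zxkzp odl tqf vupb ekld vnyrb fwa vit suvre ujv wbu bnmi cedl jgsre
Hunk 2: at line 6 remove [vit,suvre,ujv] add [pfm] -> 12 lines: zxkzp odl tqf vupb ekld vnyrb fwa pfm wbu bnmi cedl jgsre
Hunk 3: at line 5 remove [vnyrb] add [wimtt] -> 12 lines: zxkzp odl tqf vupb ekld wimtt fwa pfm wbu bnmi cedl jgsre
Hunk 4: at line 7 remove [pfm,wbu,bnmi] add [novn] -> 10 lines: zxkzp odl tqf vupb ekld wimtt fwa novn cedl jgsre
Hunk 5: at line 7 remove [novn] add [vwxx,anx,gwkf] -> 12 lines: zxkzp odl tqf vupb ekld wimtt fwa vwxx anx gwkf cedl jgsre
Final line 1: zxkzp

Answer: zxkzp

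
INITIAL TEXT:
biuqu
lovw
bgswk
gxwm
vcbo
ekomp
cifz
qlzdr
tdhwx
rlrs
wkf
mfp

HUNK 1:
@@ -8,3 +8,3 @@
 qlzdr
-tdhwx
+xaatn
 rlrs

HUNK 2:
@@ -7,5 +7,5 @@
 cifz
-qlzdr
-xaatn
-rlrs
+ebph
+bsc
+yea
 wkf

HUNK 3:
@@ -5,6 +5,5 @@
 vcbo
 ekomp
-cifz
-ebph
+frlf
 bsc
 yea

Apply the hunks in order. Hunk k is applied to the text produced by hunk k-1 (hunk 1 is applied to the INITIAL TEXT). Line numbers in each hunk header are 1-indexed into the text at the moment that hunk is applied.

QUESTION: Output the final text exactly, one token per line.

Answer: biuqu
lovw
bgswk
gxwm
vcbo
ekomp
frlf
bsc
yea
wkf
mfp

Derivation:
Hunk 1: at line 8 remove [tdhwx] add [xaatn] -> 12 lines: biuqu lovw bgswk gxwm vcbo ekomp cifz qlzdr xaatn rlrs wkf mfp
Hunk 2: at line 7 remove [qlzdr,xaatn,rlrs] add [ebph,bsc,yea] -> 12 lines: biuqu lovw bgswk gxwm vcbo ekomp cifz ebph bsc yea wkf mfp
Hunk 3: at line 5 remove [cifz,ebph] add [frlf] -> 11 lines: biuqu lovw bgswk gxwm vcbo ekomp frlf bsc yea wkf mfp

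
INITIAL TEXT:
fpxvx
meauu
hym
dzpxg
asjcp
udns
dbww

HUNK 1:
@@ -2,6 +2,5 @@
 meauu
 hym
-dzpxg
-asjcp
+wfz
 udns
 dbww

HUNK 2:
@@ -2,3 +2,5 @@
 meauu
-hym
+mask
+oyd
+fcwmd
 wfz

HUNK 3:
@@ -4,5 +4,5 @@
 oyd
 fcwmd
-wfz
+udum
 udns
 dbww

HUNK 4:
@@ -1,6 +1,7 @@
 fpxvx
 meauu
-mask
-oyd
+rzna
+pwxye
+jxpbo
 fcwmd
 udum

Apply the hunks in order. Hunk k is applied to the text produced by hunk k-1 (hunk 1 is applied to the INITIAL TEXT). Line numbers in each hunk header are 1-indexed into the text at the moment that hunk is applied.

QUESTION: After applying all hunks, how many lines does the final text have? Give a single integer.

Hunk 1: at line 2 remove [dzpxg,asjcp] add [wfz] -> 6 lines: fpxvx meauu hym wfz udns dbww
Hunk 2: at line 2 remove [hym] add [mask,oyd,fcwmd] -> 8 lines: fpxvx meauu mask oyd fcwmd wfz udns dbww
Hunk 3: at line 4 remove [wfz] add [udum] -> 8 lines: fpxvx meauu mask oyd fcwmd udum udns dbww
Hunk 4: at line 1 remove [mask,oyd] add [rzna,pwxye,jxpbo] -> 9 lines: fpxvx meauu rzna pwxye jxpbo fcwmd udum udns dbww
Final line count: 9

Answer: 9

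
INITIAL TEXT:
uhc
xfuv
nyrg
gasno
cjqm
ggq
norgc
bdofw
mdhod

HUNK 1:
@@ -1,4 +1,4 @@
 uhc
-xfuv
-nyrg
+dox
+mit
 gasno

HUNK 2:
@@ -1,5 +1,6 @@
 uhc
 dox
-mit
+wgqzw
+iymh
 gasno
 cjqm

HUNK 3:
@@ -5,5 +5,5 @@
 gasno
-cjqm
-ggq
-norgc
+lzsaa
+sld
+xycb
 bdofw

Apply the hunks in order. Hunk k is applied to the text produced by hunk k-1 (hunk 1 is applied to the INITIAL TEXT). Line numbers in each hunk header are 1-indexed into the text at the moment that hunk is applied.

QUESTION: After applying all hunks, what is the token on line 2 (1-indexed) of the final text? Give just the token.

Hunk 1: at line 1 remove [xfuv,nyrg] add [dox,mit] -> 9 lines: uhc dox mit gasno cjqm ggq norgc bdofw mdhod
Hunk 2: at line 1 remove [mit] add [wgqzw,iymh] -> 10 lines: uhc dox wgqzw iymh gasno cjqm ggq norgc bdofw mdhod
Hunk 3: at line 5 remove [cjqm,ggq,norgc] add [lzsaa,sld,xycb] -> 10 lines: uhc dox wgqzw iymh gasno lzsaa sld xycb bdofw mdhod
Final line 2: dox

Answer: dox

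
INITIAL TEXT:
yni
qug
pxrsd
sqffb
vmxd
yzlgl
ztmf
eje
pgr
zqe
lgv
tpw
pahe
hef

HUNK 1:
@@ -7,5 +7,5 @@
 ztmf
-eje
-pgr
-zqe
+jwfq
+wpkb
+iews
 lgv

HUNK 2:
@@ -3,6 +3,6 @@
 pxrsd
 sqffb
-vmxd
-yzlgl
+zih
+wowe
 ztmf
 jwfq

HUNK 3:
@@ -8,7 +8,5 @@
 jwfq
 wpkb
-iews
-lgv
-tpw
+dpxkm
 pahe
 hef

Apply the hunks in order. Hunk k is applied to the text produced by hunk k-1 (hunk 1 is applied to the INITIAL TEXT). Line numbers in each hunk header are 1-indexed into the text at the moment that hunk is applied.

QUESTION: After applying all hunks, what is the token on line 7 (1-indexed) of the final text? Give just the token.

Answer: ztmf

Derivation:
Hunk 1: at line 7 remove [eje,pgr,zqe] add [jwfq,wpkb,iews] -> 14 lines: yni qug pxrsd sqffb vmxd yzlgl ztmf jwfq wpkb iews lgv tpw pahe hef
Hunk 2: at line 3 remove [vmxd,yzlgl] add [zih,wowe] -> 14 lines: yni qug pxrsd sqffb zih wowe ztmf jwfq wpkb iews lgv tpw pahe hef
Hunk 3: at line 8 remove [iews,lgv,tpw] add [dpxkm] -> 12 lines: yni qug pxrsd sqffb zih wowe ztmf jwfq wpkb dpxkm pahe hef
Final line 7: ztmf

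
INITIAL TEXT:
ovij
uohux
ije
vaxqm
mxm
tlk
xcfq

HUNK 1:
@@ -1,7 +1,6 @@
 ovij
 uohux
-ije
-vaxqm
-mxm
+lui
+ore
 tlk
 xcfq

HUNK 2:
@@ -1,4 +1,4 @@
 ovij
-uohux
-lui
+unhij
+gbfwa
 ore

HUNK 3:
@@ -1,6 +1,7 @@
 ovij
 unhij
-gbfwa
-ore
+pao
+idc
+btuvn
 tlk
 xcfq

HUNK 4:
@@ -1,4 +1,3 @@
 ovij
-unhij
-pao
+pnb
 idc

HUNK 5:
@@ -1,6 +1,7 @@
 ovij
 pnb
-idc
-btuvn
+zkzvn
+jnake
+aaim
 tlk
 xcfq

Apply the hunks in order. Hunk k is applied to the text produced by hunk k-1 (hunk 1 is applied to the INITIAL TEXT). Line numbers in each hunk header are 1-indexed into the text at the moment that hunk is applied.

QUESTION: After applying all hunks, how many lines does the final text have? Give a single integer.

Hunk 1: at line 1 remove [ije,vaxqm,mxm] add [lui,ore] -> 6 lines: ovij uohux lui ore tlk xcfq
Hunk 2: at line 1 remove [uohux,lui] add [unhij,gbfwa] -> 6 lines: ovij unhij gbfwa ore tlk xcfq
Hunk 3: at line 1 remove [gbfwa,ore] add [pao,idc,btuvn] -> 7 lines: ovij unhij pao idc btuvn tlk xcfq
Hunk 4: at line 1 remove [unhij,pao] add [pnb] -> 6 lines: ovij pnb idc btuvn tlk xcfq
Hunk 5: at line 1 remove [idc,btuvn] add [zkzvn,jnake,aaim] -> 7 lines: ovij pnb zkzvn jnake aaim tlk xcfq
Final line count: 7

Answer: 7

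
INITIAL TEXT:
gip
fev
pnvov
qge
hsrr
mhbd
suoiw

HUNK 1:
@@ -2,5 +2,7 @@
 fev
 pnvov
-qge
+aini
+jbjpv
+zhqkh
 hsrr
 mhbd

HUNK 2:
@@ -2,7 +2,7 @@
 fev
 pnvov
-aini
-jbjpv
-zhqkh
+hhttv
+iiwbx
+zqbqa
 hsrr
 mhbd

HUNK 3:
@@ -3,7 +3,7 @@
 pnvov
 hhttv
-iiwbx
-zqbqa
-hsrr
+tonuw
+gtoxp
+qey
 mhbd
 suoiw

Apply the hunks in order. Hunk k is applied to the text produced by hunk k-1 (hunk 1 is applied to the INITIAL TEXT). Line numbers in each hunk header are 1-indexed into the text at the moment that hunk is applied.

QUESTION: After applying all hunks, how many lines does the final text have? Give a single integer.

Hunk 1: at line 2 remove [qge] add [aini,jbjpv,zhqkh] -> 9 lines: gip fev pnvov aini jbjpv zhqkh hsrr mhbd suoiw
Hunk 2: at line 2 remove [aini,jbjpv,zhqkh] add [hhttv,iiwbx,zqbqa] -> 9 lines: gip fev pnvov hhttv iiwbx zqbqa hsrr mhbd suoiw
Hunk 3: at line 3 remove [iiwbx,zqbqa,hsrr] add [tonuw,gtoxp,qey] -> 9 lines: gip fev pnvov hhttv tonuw gtoxp qey mhbd suoiw
Final line count: 9

Answer: 9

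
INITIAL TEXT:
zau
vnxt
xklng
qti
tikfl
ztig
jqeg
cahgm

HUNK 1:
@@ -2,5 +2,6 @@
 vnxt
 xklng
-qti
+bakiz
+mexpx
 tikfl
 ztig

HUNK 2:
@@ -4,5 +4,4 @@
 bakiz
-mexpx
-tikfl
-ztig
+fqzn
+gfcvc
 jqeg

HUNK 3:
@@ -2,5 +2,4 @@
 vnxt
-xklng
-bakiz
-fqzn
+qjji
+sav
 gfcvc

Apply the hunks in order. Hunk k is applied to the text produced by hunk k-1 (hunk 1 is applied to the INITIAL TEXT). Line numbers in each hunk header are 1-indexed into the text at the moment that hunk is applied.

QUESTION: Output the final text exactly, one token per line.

Hunk 1: at line 2 remove [qti] add [bakiz,mexpx] -> 9 lines: zau vnxt xklng bakiz mexpx tikfl ztig jqeg cahgm
Hunk 2: at line 4 remove [mexpx,tikfl,ztig] add [fqzn,gfcvc] -> 8 lines: zau vnxt xklng bakiz fqzn gfcvc jqeg cahgm
Hunk 3: at line 2 remove [xklng,bakiz,fqzn] add [qjji,sav] -> 7 lines: zau vnxt qjji sav gfcvc jqeg cahgm

Answer: zau
vnxt
qjji
sav
gfcvc
jqeg
cahgm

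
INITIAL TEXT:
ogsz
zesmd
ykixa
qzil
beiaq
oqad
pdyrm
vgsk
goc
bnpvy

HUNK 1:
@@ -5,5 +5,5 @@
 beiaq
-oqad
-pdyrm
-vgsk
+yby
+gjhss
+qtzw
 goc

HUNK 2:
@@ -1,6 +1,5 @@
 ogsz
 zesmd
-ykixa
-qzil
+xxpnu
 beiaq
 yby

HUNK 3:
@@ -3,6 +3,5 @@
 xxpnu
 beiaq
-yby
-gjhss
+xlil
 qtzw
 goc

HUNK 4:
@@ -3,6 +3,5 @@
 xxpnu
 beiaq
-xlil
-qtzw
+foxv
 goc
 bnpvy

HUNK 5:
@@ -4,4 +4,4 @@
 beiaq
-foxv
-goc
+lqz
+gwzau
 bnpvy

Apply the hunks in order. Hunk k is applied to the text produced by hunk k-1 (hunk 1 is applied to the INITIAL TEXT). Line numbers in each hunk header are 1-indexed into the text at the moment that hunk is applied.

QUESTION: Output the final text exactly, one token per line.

Answer: ogsz
zesmd
xxpnu
beiaq
lqz
gwzau
bnpvy

Derivation:
Hunk 1: at line 5 remove [oqad,pdyrm,vgsk] add [yby,gjhss,qtzw] -> 10 lines: ogsz zesmd ykixa qzil beiaq yby gjhss qtzw goc bnpvy
Hunk 2: at line 1 remove [ykixa,qzil] add [xxpnu] -> 9 lines: ogsz zesmd xxpnu beiaq yby gjhss qtzw goc bnpvy
Hunk 3: at line 3 remove [yby,gjhss] add [xlil] -> 8 lines: ogsz zesmd xxpnu beiaq xlil qtzw goc bnpvy
Hunk 4: at line 3 remove [xlil,qtzw] add [foxv] -> 7 lines: ogsz zesmd xxpnu beiaq foxv goc bnpvy
Hunk 5: at line 4 remove [foxv,goc] add [lqz,gwzau] -> 7 lines: ogsz zesmd xxpnu beiaq lqz gwzau bnpvy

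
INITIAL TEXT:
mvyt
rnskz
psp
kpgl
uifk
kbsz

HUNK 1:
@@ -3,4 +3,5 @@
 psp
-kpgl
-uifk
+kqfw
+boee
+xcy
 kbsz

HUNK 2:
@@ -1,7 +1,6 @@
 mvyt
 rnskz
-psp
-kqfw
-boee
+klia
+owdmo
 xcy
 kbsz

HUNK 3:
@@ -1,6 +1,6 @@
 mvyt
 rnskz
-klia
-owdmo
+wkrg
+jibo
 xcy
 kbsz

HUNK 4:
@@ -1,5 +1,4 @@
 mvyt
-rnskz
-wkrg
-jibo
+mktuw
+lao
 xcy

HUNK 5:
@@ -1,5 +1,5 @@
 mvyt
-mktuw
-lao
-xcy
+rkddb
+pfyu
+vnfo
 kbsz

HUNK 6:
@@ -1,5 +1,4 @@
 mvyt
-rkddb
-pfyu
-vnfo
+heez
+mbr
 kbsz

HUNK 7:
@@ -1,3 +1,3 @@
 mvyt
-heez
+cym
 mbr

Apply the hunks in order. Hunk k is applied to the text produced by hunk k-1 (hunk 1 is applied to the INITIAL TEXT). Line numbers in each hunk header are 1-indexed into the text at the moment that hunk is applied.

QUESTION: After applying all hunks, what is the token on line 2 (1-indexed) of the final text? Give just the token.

Hunk 1: at line 3 remove [kpgl,uifk] add [kqfw,boee,xcy] -> 7 lines: mvyt rnskz psp kqfw boee xcy kbsz
Hunk 2: at line 1 remove [psp,kqfw,boee] add [klia,owdmo] -> 6 lines: mvyt rnskz klia owdmo xcy kbsz
Hunk 3: at line 1 remove [klia,owdmo] add [wkrg,jibo] -> 6 lines: mvyt rnskz wkrg jibo xcy kbsz
Hunk 4: at line 1 remove [rnskz,wkrg,jibo] add [mktuw,lao] -> 5 lines: mvyt mktuw lao xcy kbsz
Hunk 5: at line 1 remove [mktuw,lao,xcy] add [rkddb,pfyu,vnfo] -> 5 lines: mvyt rkddb pfyu vnfo kbsz
Hunk 6: at line 1 remove [rkddb,pfyu,vnfo] add [heez,mbr] -> 4 lines: mvyt heez mbr kbsz
Hunk 7: at line 1 remove [heez] add [cym] -> 4 lines: mvyt cym mbr kbsz
Final line 2: cym

Answer: cym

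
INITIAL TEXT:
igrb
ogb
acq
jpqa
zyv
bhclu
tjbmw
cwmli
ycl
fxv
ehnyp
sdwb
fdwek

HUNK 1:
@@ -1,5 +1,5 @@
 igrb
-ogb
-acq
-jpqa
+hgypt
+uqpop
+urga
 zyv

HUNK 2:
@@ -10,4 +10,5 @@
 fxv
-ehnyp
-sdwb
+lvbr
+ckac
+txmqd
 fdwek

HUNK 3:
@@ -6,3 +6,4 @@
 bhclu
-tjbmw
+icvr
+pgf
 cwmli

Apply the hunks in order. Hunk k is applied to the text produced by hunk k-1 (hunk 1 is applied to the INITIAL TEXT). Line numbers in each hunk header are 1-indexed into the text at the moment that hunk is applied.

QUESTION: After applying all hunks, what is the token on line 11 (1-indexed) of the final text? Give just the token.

Answer: fxv

Derivation:
Hunk 1: at line 1 remove [ogb,acq,jpqa] add [hgypt,uqpop,urga] -> 13 lines: igrb hgypt uqpop urga zyv bhclu tjbmw cwmli ycl fxv ehnyp sdwb fdwek
Hunk 2: at line 10 remove [ehnyp,sdwb] add [lvbr,ckac,txmqd] -> 14 lines: igrb hgypt uqpop urga zyv bhclu tjbmw cwmli ycl fxv lvbr ckac txmqd fdwek
Hunk 3: at line 6 remove [tjbmw] add [icvr,pgf] -> 15 lines: igrb hgypt uqpop urga zyv bhclu icvr pgf cwmli ycl fxv lvbr ckac txmqd fdwek
Final line 11: fxv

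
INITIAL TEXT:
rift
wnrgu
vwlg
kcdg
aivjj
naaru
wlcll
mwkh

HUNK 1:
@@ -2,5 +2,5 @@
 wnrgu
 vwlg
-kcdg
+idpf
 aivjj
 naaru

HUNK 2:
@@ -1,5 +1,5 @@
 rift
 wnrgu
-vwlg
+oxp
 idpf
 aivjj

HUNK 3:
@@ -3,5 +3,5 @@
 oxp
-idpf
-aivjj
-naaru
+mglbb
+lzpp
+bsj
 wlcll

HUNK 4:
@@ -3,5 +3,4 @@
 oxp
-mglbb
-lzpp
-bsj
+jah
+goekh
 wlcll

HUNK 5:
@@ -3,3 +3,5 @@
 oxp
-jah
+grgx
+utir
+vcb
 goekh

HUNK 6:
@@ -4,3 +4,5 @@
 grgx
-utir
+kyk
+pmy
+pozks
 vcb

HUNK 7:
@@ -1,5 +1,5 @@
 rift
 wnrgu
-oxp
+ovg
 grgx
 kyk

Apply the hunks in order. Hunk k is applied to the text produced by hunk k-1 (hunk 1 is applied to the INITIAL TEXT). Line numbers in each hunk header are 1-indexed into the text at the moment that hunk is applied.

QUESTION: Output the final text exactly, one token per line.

Answer: rift
wnrgu
ovg
grgx
kyk
pmy
pozks
vcb
goekh
wlcll
mwkh

Derivation:
Hunk 1: at line 2 remove [kcdg] add [idpf] -> 8 lines: rift wnrgu vwlg idpf aivjj naaru wlcll mwkh
Hunk 2: at line 1 remove [vwlg] add [oxp] -> 8 lines: rift wnrgu oxp idpf aivjj naaru wlcll mwkh
Hunk 3: at line 3 remove [idpf,aivjj,naaru] add [mglbb,lzpp,bsj] -> 8 lines: rift wnrgu oxp mglbb lzpp bsj wlcll mwkh
Hunk 4: at line 3 remove [mglbb,lzpp,bsj] add [jah,goekh] -> 7 lines: rift wnrgu oxp jah goekh wlcll mwkh
Hunk 5: at line 3 remove [jah] add [grgx,utir,vcb] -> 9 lines: rift wnrgu oxp grgx utir vcb goekh wlcll mwkh
Hunk 6: at line 4 remove [utir] add [kyk,pmy,pozks] -> 11 lines: rift wnrgu oxp grgx kyk pmy pozks vcb goekh wlcll mwkh
Hunk 7: at line 1 remove [oxp] add [ovg] -> 11 lines: rift wnrgu ovg grgx kyk pmy pozks vcb goekh wlcll mwkh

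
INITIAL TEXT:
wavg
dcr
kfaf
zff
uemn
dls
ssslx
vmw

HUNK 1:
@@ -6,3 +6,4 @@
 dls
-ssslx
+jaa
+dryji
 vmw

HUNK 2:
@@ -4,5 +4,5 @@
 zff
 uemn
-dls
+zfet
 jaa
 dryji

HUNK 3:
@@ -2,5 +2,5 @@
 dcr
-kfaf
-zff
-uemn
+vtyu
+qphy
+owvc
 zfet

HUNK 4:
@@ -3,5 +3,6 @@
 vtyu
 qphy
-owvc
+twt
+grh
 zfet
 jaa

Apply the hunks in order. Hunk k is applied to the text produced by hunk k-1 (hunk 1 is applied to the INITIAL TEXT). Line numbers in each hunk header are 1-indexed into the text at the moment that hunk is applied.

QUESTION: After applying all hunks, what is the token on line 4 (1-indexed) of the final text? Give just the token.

Answer: qphy

Derivation:
Hunk 1: at line 6 remove [ssslx] add [jaa,dryji] -> 9 lines: wavg dcr kfaf zff uemn dls jaa dryji vmw
Hunk 2: at line 4 remove [dls] add [zfet] -> 9 lines: wavg dcr kfaf zff uemn zfet jaa dryji vmw
Hunk 3: at line 2 remove [kfaf,zff,uemn] add [vtyu,qphy,owvc] -> 9 lines: wavg dcr vtyu qphy owvc zfet jaa dryji vmw
Hunk 4: at line 3 remove [owvc] add [twt,grh] -> 10 lines: wavg dcr vtyu qphy twt grh zfet jaa dryji vmw
Final line 4: qphy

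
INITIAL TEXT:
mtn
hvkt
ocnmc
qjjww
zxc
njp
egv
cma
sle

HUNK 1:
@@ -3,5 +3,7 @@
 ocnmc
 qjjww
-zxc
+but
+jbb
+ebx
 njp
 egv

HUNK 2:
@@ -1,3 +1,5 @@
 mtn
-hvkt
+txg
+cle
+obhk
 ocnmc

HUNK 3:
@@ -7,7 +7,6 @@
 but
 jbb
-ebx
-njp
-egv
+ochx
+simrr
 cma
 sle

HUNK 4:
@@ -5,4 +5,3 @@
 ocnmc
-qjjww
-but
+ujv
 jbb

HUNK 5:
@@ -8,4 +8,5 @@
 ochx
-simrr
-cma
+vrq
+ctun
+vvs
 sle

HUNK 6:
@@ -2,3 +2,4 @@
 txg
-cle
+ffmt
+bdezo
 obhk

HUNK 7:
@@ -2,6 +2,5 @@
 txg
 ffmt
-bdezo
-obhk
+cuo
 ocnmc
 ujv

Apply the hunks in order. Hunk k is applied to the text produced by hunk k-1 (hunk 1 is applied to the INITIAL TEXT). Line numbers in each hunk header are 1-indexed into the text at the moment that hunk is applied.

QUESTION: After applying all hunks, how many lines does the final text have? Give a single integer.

Hunk 1: at line 3 remove [zxc] add [but,jbb,ebx] -> 11 lines: mtn hvkt ocnmc qjjww but jbb ebx njp egv cma sle
Hunk 2: at line 1 remove [hvkt] add [txg,cle,obhk] -> 13 lines: mtn txg cle obhk ocnmc qjjww but jbb ebx njp egv cma sle
Hunk 3: at line 7 remove [ebx,njp,egv] add [ochx,simrr] -> 12 lines: mtn txg cle obhk ocnmc qjjww but jbb ochx simrr cma sle
Hunk 4: at line 5 remove [qjjww,but] add [ujv] -> 11 lines: mtn txg cle obhk ocnmc ujv jbb ochx simrr cma sle
Hunk 5: at line 8 remove [simrr,cma] add [vrq,ctun,vvs] -> 12 lines: mtn txg cle obhk ocnmc ujv jbb ochx vrq ctun vvs sle
Hunk 6: at line 2 remove [cle] add [ffmt,bdezo] -> 13 lines: mtn txg ffmt bdezo obhk ocnmc ujv jbb ochx vrq ctun vvs sle
Hunk 7: at line 2 remove [bdezo,obhk] add [cuo] -> 12 lines: mtn txg ffmt cuo ocnmc ujv jbb ochx vrq ctun vvs sle
Final line count: 12

Answer: 12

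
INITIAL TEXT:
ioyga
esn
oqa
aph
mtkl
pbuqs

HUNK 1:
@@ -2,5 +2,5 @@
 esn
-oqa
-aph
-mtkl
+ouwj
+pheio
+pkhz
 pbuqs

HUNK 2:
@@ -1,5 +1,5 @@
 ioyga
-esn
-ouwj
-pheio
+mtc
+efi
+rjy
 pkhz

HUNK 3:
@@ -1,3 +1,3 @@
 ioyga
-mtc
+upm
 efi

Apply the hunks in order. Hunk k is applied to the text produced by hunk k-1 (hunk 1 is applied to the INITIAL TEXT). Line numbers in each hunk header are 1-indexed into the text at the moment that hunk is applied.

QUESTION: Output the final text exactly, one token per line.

Answer: ioyga
upm
efi
rjy
pkhz
pbuqs

Derivation:
Hunk 1: at line 2 remove [oqa,aph,mtkl] add [ouwj,pheio,pkhz] -> 6 lines: ioyga esn ouwj pheio pkhz pbuqs
Hunk 2: at line 1 remove [esn,ouwj,pheio] add [mtc,efi,rjy] -> 6 lines: ioyga mtc efi rjy pkhz pbuqs
Hunk 3: at line 1 remove [mtc] add [upm] -> 6 lines: ioyga upm efi rjy pkhz pbuqs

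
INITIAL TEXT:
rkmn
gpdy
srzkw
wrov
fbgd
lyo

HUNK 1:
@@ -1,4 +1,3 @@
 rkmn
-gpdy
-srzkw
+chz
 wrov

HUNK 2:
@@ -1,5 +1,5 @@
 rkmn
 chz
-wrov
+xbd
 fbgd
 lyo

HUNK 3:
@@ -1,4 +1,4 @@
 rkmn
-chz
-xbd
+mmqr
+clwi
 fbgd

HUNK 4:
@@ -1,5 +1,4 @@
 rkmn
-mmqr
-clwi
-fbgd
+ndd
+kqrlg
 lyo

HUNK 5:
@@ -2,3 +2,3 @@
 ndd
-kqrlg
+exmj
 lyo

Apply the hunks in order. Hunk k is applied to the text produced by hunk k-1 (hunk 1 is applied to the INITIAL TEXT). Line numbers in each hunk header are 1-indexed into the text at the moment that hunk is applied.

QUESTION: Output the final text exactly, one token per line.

Answer: rkmn
ndd
exmj
lyo

Derivation:
Hunk 1: at line 1 remove [gpdy,srzkw] add [chz] -> 5 lines: rkmn chz wrov fbgd lyo
Hunk 2: at line 1 remove [wrov] add [xbd] -> 5 lines: rkmn chz xbd fbgd lyo
Hunk 3: at line 1 remove [chz,xbd] add [mmqr,clwi] -> 5 lines: rkmn mmqr clwi fbgd lyo
Hunk 4: at line 1 remove [mmqr,clwi,fbgd] add [ndd,kqrlg] -> 4 lines: rkmn ndd kqrlg lyo
Hunk 5: at line 2 remove [kqrlg] add [exmj] -> 4 lines: rkmn ndd exmj lyo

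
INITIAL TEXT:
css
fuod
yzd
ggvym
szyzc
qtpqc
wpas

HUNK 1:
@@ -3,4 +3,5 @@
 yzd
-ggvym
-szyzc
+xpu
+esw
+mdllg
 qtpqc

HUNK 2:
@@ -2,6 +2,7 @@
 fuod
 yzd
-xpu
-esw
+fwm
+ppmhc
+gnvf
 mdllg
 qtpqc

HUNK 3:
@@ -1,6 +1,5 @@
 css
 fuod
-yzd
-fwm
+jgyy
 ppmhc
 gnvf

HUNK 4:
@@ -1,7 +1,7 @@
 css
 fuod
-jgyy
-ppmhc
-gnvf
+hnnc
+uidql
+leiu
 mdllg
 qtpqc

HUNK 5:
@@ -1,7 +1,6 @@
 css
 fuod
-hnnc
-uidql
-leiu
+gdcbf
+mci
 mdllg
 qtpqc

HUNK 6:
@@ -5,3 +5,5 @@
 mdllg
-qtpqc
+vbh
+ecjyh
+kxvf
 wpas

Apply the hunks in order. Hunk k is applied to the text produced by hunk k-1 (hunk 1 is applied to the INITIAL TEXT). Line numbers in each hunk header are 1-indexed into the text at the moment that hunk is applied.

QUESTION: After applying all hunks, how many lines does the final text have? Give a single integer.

Hunk 1: at line 3 remove [ggvym,szyzc] add [xpu,esw,mdllg] -> 8 lines: css fuod yzd xpu esw mdllg qtpqc wpas
Hunk 2: at line 2 remove [xpu,esw] add [fwm,ppmhc,gnvf] -> 9 lines: css fuod yzd fwm ppmhc gnvf mdllg qtpqc wpas
Hunk 3: at line 1 remove [yzd,fwm] add [jgyy] -> 8 lines: css fuod jgyy ppmhc gnvf mdllg qtpqc wpas
Hunk 4: at line 1 remove [jgyy,ppmhc,gnvf] add [hnnc,uidql,leiu] -> 8 lines: css fuod hnnc uidql leiu mdllg qtpqc wpas
Hunk 5: at line 1 remove [hnnc,uidql,leiu] add [gdcbf,mci] -> 7 lines: css fuod gdcbf mci mdllg qtpqc wpas
Hunk 6: at line 5 remove [qtpqc] add [vbh,ecjyh,kxvf] -> 9 lines: css fuod gdcbf mci mdllg vbh ecjyh kxvf wpas
Final line count: 9

Answer: 9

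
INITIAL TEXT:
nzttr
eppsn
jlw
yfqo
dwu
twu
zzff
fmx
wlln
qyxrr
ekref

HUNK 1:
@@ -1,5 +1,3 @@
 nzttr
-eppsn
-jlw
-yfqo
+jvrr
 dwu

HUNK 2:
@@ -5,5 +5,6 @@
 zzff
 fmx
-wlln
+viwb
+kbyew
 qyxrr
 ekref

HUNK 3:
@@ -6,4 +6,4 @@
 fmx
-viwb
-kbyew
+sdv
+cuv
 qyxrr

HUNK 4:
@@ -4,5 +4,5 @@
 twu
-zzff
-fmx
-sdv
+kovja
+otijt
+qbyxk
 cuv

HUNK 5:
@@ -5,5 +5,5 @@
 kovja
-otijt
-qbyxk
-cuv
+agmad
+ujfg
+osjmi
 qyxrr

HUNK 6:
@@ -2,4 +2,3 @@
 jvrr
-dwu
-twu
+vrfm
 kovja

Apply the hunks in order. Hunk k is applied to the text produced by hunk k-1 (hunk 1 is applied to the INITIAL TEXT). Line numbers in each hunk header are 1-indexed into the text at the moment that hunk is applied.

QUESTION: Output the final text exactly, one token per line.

Answer: nzttr
jvrr
vrfm
kovja
agmad
ujfg
osjmi
qyxrr
ekref

Derivation:
Hunk 1: at line 1 remove [eppsn,jlw,yfqo] add [jvrr] -> 9 lines: nzttr jvrr dwu twu zzff fmx wlln qyxrr ekref
Hunk 2: at line 5 remove [wlln] add [viwb,kbyew] -> 10 lines: nzttr jvrr dwu twu zzff fmx viwb kbyew qyxrr ekref
Hunk 3: at line 6 remove [viwb,kbyew] add [sdv,cuv] -> 10 lines: nzttr jvrr dwu twu zzff fmx sdv cuv qyxrr ekref
Hunk 4: at line 4 remove [zzff,fmx,sdv] add [kovja,otijt,qbyxk] -> 10 lines: nzttr jvrr dwu twu kovja otijt qbyxk cuv qyxrr ekref
Hunk 5: at line 5 remove [otijt,qbyxk,cuv] add [agmad,ujfg,osjmi] -> 10 lines: nzttr jvrr dwu twu kovja agmad ujfg osjmi qyxrr ekref
Hunk 6: at line 2 remove [dwu,twu] add [vrfm] -> 9 lines: nzttr jvrr vrfm kovja agmad ujfg osjmi qyxrr ekref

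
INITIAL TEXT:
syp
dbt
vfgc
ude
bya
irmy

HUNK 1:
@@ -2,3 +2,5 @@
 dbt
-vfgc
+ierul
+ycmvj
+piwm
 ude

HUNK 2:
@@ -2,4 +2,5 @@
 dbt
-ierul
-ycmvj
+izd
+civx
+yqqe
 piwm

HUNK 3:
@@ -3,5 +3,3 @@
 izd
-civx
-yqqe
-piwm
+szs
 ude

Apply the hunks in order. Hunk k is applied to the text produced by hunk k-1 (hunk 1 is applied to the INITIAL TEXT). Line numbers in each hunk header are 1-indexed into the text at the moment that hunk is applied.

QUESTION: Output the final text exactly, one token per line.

Answer: syp
dbt
izd
szs
ude
bya
irmy

Derivation:
Hunk 1: at line 2 remove [vfgc] add [ierul,ycmvj,piwm] -> 8 lines: syp dbt ierul ycmvj piwm ude bya irmy
Hunk 2: at line 2 remove [ierul,ycmvj] add [izd,civx,yqqe] -> 9 lines: syp dbt izd civx yqqe piwm ude bya irmy
Hunk 3: at line 3 remove [civx,yqqe,piwm] add [szs] -> 7 lines: syp dbt izd szs ude bya irmy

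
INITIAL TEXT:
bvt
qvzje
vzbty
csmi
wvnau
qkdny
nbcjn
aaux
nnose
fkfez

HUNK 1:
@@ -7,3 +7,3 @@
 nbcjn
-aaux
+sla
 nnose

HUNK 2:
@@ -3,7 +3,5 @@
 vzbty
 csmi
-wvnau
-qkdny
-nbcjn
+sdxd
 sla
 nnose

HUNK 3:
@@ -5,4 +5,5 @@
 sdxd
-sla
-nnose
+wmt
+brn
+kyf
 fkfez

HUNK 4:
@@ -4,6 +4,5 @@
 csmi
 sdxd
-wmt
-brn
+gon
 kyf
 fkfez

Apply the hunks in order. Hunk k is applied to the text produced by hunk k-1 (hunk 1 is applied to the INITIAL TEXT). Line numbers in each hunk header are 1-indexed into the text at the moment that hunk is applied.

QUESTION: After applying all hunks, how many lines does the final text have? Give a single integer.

Answer: 8

Derivation:
Hunk 1: at line 7 remove [aaux] add [sla] -> 10 lines: bvt qvzje vzbty csmi wvnau qkdny nbcjn sla nnose fkfez
Hunk 2: at line 3 remove [wvnau,qkdny,nbcjn] add [sdxd] -> 8 lines: bvt qvzje vzbty csmi sdxd sla nnose fkfez
Hunk 3: at line 5 remove [sla,nnose] add [wmt,brn,kyf] -> 9 lines: bvt qvzje vzbty csmi sdxd wmt brn kyf fkfez
Hunk 4: at line 4 remove [wmt,brn] add [gon] -> 8 lines: bvt qvzje vzbty csmi sdxd gon kyf fkfez
Final line count: 8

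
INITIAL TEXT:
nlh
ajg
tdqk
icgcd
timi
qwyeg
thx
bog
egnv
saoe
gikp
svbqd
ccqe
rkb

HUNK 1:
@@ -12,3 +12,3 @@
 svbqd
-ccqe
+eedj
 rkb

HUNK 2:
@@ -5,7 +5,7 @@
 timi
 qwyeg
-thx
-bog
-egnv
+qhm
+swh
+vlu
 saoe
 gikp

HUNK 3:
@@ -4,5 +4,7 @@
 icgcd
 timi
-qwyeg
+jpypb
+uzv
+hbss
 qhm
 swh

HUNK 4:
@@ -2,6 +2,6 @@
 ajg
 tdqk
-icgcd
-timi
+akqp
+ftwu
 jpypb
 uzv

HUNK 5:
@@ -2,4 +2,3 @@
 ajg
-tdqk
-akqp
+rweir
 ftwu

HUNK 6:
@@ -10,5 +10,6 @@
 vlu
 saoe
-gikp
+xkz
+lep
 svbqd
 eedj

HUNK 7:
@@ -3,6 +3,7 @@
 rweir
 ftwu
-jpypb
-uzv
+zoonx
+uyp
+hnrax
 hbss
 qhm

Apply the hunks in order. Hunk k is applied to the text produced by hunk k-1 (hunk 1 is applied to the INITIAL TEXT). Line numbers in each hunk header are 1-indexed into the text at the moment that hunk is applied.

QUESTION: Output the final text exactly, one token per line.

Answer: nlh
ajg
rweir
ftwu
zoonx
uyp
hnrax
hbss
qhm
swh
vlu
saoe
xkz
lep
svbqd
eedj
rkb

Derivation:
Hunk 1: at line 12 remove [ccqe] add [eedj] -> 14 lines: nlh ajg tdqk icgcd timi qwyeg thx bog egnv saoe gikp svbqd eedj rkb
Hunk 2: at line 5 remove [thx,bog,egnv] add [qhm,swh,vlu] -> 14 lines: nlh ajg tdqk icgcd timi qwyeg qhm swh vlu saoe gikp svbqd eedj rkb
Hunk 3: at line 4 remove [qwyeg] add [jpypb,uzv,hbss] -> 16 lines: nlh ajg tdqk icgcd timi jpypb uzv hbss qhm swh vlu saoe gikp svbqd eedj rkb
Hunk 4: at line 2 remove [icgcd,timi] add [akqp,ftwu] -> 16 lines: nlh ajg tdqk akqp ftwu jpypb uzv hbss qhm swh vlu saoe gikp svbqd eedj rkb
Hunk 5: at line 2 remove [tdqk,akqp] add [rweir] -> 15 lines: nlh ajg rweir ftwu jpypb uzv hbss qhm swh vlu saoe gikp svbqd eedj rkb
Hunk 6: at line 10 remove [gikp] add [xkz,lep] -> 16 lines: nlh ajg rweir ftwu jpypb uzv hbss qhm swh vlu saoe xkz lep svbqd eedj rkb
Hunk 7: at line 3 remove [jpypb,uzv] add [zoonx,uyp,hnrax] -> 17 lines: nlh ajg rweir ftwu zoonx uyp hnrax hbss qhm swh vlu saoe xkz lep svbqd eedj rkb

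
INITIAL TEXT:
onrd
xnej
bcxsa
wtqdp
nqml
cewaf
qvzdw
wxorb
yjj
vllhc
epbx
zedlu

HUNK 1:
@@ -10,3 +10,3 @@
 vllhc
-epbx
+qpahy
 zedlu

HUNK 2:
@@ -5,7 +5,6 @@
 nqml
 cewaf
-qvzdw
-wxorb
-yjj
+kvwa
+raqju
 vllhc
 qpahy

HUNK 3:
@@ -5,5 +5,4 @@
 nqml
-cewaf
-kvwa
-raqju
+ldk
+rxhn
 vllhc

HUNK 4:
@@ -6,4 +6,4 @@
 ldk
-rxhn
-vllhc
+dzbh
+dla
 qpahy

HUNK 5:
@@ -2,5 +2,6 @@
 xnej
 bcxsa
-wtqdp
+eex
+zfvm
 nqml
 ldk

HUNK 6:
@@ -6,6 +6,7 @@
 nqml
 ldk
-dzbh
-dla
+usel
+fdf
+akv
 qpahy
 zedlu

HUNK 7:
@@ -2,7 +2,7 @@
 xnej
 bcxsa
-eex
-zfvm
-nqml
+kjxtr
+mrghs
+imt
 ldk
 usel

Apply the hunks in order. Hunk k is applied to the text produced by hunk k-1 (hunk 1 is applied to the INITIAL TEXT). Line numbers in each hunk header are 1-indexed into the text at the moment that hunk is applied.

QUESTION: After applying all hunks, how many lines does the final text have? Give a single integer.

Answer: 12

Derivation:
Hunk 1: at line 10 remove [epbx] add [qpahy] -> 12 lines: onrd xnej bcxsa wtqdp nqml cewaf qvzdw wxorb yjj vllhc qpahy zedlu
Hunk 2: at line 5 remove [qvzdw,wxorb,yjj] add [kvwa,raqju] -> 11 lines: onrd xnej bcxsa wtqdp nqml cewaf kvwa raqju vllhc qpahy zedlu
Hunk 3: at line 5 remove [cewaf,kvwa,raqju] add [ldk,rxhn] -> 10 lines: onrd xnej bcxsa wtqdp nqml ldk rxhn vllhc qpahy zedlu
Hunk 4: at line 6 remove [rxhn,vllhc] add [dzbh,dla] -> 10 lines: onrd xnej bcxsa wtqdp nqml ldk dzbh dla qpahy zedlu
Hunk 5: at line 2 remove [wtqdp] add [eex,zfvm] -> 11 lines: onrd xnej bcxsa eex zfvm nqml ldk dzbh dla qpahy zedlu
Hunk 6: at line 6 remove [dzbh,dla] add [usel,fdf,akv] -> 12 lines: onrd xnej bcxsa eex zfvm nqml ldk usel fdf akv qpahy zedlu
Hunk 7: at line 2 remove [eex,zfvm,nqml] add [kjxtr,mrghs,imt] -> 12 lines: onrd xnej bcxsa kjxtr mrghs imt ldk usel fdf akv qpahy zedlu
Final line count: 12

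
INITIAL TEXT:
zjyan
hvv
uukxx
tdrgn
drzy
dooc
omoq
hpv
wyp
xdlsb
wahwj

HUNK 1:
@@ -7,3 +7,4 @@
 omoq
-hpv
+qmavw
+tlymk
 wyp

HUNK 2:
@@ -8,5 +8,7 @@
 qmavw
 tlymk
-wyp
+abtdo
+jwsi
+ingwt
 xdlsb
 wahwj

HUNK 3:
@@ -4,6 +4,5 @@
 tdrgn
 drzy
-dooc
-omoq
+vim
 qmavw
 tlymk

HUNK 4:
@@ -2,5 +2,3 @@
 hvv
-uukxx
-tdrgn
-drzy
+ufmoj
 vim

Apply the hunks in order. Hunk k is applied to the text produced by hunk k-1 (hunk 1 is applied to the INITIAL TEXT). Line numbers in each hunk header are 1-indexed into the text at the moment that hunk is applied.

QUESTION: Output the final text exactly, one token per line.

Hunk 1: at line 7 remove [hpv] add [qmavw,tlymk] -> 12 lines: zjyan hvv uukxx tdrgn drzy dooc omoq qmavw tlymk wyp xdlsb wahwj
Hunk 2: at line 8 remove [wyp] add [abtdo,jwsi,ingwt] -> 14 lines: zjyan hvv uukxx tdrgn drzy dooc omoq qmavw tlymk abtdo jwsi ingwt xdlsb wahwj
Hunk 3: at line 4 remove [dooc,omoq] add [vim] -> 13 lines: zjyan hvv uukxx tdrgn drzy vim qmavw tlymk abtdo jwsi ingwt xdlsb wahwj
Hunk 4: at line 2 remove [uukxx,tdrgn,drzy] add [ufmoj] -> 11 lines: zjyan hvv ufmoj vim qmavw tlymk abtdo jwsi ingwt xdlsb wahwj

Answer: zjyan
hvv
ufmoj
vim
qmavw
tlymk
abtdo
jwsi
ingwt
xdlsb
wahwj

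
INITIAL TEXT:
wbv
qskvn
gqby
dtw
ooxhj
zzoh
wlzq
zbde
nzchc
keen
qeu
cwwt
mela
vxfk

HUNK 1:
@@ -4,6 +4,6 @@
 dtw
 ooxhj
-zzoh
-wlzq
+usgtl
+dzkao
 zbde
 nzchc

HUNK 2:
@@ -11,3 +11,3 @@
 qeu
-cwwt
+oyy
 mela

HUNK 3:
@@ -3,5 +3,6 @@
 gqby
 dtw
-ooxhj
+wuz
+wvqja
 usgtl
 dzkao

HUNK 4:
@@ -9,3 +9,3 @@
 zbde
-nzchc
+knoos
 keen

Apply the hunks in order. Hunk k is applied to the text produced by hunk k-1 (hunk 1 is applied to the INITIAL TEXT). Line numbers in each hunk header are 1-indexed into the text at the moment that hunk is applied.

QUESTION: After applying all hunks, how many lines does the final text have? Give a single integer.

Hunk 1: at line 4 remove [zzoh,wlzq] add [usgtl,dzkao] -> 14 lines: wbv qskvn gqby dtw ooxhj usgtl dzkao zbde nzchc keen qeu cwwt mela vxfk
Hunk 2: at line 11 remove [cwwt] add [oyy] -> 14 lines: wbv qskvn gqby dtw ooxhj usgtl dzkao zbde nzchc keen qeu oyy mela vxfk
Hunk 3: at line 3 remove [ooxhj] add [wuz,wvqja] -> 15 lines: wbv qskvn gqby dtw wuz wvqja usgtl dzkao zbde nzchc keen qeu oyy mela vxfk
Hunk 4: at line 9 remove [nzchc] add [knoos] -> 15 lines: wbv qskvn gqby dtw wuz wvqja usgtl dzkao zbde knoos keen qeu oyy mela vxfk
Final line count: 15

Answer: 15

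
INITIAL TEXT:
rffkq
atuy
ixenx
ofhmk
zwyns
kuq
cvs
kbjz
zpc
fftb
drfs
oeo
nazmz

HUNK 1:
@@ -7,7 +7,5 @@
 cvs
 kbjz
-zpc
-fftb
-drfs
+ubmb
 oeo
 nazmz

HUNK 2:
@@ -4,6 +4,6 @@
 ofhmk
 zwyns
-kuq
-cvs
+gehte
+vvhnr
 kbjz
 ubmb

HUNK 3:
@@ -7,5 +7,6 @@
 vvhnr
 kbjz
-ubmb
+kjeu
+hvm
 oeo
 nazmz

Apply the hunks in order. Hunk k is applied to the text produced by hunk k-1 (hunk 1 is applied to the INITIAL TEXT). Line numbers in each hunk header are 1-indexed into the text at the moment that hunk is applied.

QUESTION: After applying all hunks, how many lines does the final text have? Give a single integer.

Answer: 12

Derivation:
Hunk 1: at line 7 remove [zpc,fftb,drfs] add [ubmb] -> 11 lines: rffkq atuy ixenx ofhmk zwyns kuq cvs kbjz ubmb oeo nazmz
Hunk 2: at line 4 remove [kuq,cvs] add [gehte,vvhnr] -> 11 lines: rffkq atuy ixenx ofhmk zwyns gehte vvhnr kbjz ubmb oeo nazmz
Hunk 3: at line 7 remove [ubmb] add [kjeu,hvm] -> 12 lines: rffkq atuy ixenx ofhmk zwyns gehte vvhnr kbjz kjeu hvm oeo nazmz
Final line count: 12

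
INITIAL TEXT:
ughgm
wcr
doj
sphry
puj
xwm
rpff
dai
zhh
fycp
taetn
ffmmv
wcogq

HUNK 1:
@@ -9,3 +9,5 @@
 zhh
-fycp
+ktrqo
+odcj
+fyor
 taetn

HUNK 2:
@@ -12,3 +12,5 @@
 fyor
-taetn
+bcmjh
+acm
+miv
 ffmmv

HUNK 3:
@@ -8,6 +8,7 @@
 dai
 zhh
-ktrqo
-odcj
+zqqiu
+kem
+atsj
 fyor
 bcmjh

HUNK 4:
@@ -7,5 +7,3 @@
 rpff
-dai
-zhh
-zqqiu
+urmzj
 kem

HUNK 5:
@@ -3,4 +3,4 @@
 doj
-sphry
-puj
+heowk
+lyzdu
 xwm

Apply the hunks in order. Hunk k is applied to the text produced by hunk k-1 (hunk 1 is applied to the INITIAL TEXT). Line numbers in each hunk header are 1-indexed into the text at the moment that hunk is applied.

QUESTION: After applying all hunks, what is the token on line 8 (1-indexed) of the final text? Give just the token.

Hunk 1: at line 9 remove [fycp] add [ktrqo,odcj,fyor] -> 15 lines: ughgm wcr doj sphry puj xwm rpff dai zhh ktrqo odcj fyor taetn ffmmv wcogq
Hunk 2: at line 12 remove [taetn] add [bcmjh,acm,miv] -> 17 lines: ughgm wcr doj sphry puj xwm rpff dai zhh ktrqo odcj fyor bcmjh acm miv ffmmv wcogq
Hunk 3: at line 8 remove [ktrqo,odcj] add [zqqiu,kem,atsj] -> 18 lines: ughgm wcr doj sphry puj xwm rpff dai zhh zqqiu kem atsj fyor bcmjh acm miv ffmmv wcogq
Hunk 4: at line 7 remove [dai,zhh,zqqiu] add [urmzj] -> 16 lines: ughgm wcr doj sphry puj xwm rpff urmzj kem atsj fyor bcmjh acm miv ffmmv wcogq
Hunk 5: at line 3 remove [sphry,puj] add [heowk,lyzdu] -> 16 lines: ughgm wcr doj heowk lyzdu xwm rpff urmzj kem atsj fyor bcmjh acm miv ffmmv wcogq
Final line 8: urmzj

Answer: urmzj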